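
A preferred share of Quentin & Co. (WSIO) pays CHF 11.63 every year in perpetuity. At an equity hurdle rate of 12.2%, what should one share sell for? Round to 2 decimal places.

CHF 95.33

Zero-growth DDM (perpetuity): P₀ = D/r = 11.63 / 0.122 = 95.3279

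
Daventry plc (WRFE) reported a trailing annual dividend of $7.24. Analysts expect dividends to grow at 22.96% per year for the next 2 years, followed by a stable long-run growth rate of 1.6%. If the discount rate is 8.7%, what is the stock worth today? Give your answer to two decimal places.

$150.02

Two-stage DDM. Project D₁…D_2 at 0.2296, terminal growth 0.016, discount at r = 0.087.
D_1 = 8.9023
D_2 = 10.9463
Terminal value at t=2: TV = D_3/(r−g) = 11.1214/(0.087−0.016) = 156.6396
P₀ = 8.9023/(1+0.087)^1 + 10.9463/(1+0.087)^2 + 156.6396/(1+0.087)^2 = 150.0231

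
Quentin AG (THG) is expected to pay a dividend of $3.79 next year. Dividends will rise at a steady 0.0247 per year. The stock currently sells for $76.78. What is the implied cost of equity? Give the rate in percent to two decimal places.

7.41%

Rearranging the constant-growth DDM: r = D₁/P₀ + g.
r = 3.7900 / 76.78 + 0.0247 = 0.04936 + 0.0247 = 0.07406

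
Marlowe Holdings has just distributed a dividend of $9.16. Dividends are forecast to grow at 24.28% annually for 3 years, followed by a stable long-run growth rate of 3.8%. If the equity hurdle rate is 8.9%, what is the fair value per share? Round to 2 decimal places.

$313.10

Two-stage DDM. Project D₁…D_3 at 0.2428, terminal growth 0.038, discount at r = 0.089.
D_1 = 11.3840
D_2 = 14.1481
D_3 = 17.5833
Terminal value at t=3: TV = D_4/(r−g) = 18.2514/(0.089−0.038) = 357.8709
P₀ = 11.3840/(1+0.089)^1 + 14.1481/(1+0.089)^2 + 17.5833/(1+0.089)^3 + 357.8709/(1+0.089)^3 = 313.1026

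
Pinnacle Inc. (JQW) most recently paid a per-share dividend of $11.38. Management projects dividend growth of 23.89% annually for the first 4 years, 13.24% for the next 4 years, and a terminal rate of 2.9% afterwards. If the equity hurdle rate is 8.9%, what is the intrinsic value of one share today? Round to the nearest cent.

Three-stage DDM. Project D₁…D_8; terminal Gordon value at t=8 with g = 0.029; discount at r = 0.089.
D_1 = 14.0987
D_2 = 17.4669
D_3 = 21.6397
D_4 = 26.8094
D_5 = 30.3590
D_6 = 34.3785
D_7 = 38.9302
D_8 = 44.0846
TV_8 = 45.3630/(0.089−0.029) = 756.0506
P₀ = Σ Dₜ/(1+r)ᵗ + TV_8/(1+r)^8 = 529.8809

$529.88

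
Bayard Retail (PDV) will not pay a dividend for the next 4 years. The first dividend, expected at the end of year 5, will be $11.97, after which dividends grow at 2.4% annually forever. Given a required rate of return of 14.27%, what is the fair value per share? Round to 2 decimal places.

$59.14

Deferred-dividend DDM. At t=4 the remaining stream is a growing perpetuity with first payment D_5 = 11.97.
V_4 = D_5/(r−g) = 11.97/(0.1427−0.024) = 100.8425
P₀ = V_4/(1+r)^4 = 100.8425/(1+0.1427)^4 = 59.1445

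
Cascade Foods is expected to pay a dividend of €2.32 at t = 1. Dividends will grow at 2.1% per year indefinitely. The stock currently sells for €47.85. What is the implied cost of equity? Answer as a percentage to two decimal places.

Rearranging the constant-growth DDM: r = D₁/P₀ + g.
r = 2.3200 / 47.85 + 0.021 = 0.04848 + 0.021 = 0.06948

6.95%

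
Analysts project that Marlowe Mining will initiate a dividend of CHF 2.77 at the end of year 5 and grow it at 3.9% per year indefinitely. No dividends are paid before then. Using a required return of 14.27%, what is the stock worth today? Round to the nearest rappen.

CHF 15.67

Deferred-dividend DDM. At t=4 the remaining stream is a growing perpetuity with first payment D_5 = 2.77.
V_4 = D_5/(r−g) = 2.77/(0.1427−0.039) = 26.7117
P₀ = V_4/(1+r)^4 = 26.7117/(1+0.1427)^4 = 15.6665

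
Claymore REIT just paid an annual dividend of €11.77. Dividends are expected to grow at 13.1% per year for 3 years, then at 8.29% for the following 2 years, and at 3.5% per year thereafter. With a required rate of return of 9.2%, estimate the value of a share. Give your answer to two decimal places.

Three-stage DDM. Project D₁…D_5; terminal Gordon value at t=5 with g = 0.035; discount at r = 0.092.
D_1 = 13.3119
D_2 = 15.0557
D_3 = 17.0280
D_4 = 18.4396
D_5 = 19.9683
TV_5 = 20.6672/(0.092−0.035) = 362.5822
P₀ = Σ Dₜ/(1+r)ᵗ + TV_5/(1+r)^5 = 297.2235

€297.22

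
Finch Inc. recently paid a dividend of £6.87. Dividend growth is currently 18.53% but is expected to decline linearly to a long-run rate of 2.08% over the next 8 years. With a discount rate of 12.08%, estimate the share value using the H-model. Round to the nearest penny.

H-model: P₀ = D₀[(1+g_L) + H(g_S−g_L)]/(r−g_L), with H = 8/2 = 4.
P₀ = 6.87 × [(1+0.0208) + 4×(0.1853−0.0208)] / (0.1208−0.0208)
   = 6.87 × 1.6788 / 0.1 = 115.3336

£115.33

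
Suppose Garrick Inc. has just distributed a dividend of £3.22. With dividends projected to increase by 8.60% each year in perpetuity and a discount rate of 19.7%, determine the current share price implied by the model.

Gordon growth model: P₀ = D₁/(r − g). D₁ = 3.22 × (1 + 0.086) = 3.4969.
P₀ = 3.4969 / (0.197 − 0.086) = 3.4969 / 0.111 = 31.5038

£31.50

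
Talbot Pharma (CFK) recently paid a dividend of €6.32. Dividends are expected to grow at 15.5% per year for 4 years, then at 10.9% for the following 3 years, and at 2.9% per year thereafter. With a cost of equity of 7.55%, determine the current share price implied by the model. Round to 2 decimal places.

Three-stage DDM. Project D₁…D_7; terminal Gordon value at t=7 with g = 0.029; discount at r = 0.0755.
D_1 = 7.2996
D_2 = 8.4310
D_3 = 9.7378
D_4 = 11.2472
D_5 = 12.4732
D_6 = 13.8327
D_7 = 15.3405
TV_7 = 15.7854/(0.0755−0.029) = 339.4705
P₀ = Σ Dₜ/(1+r)ᵗ + TV_7/(1+r)^7 = 261.0853

€261.09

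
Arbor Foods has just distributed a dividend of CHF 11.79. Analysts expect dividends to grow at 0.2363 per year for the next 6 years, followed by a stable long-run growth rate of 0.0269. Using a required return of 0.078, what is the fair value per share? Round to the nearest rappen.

Two-stage DDM. Project D₁…D_6 at 0.2363, terminal growth 0.0269, discount at r = 0.078.
D_1 = 14.5760
D_2 = 18.0203
D_3 = 22.2785
D_4 = 27.5429
D_5 = 34.0513
D_6 = 42.0976
Terminal value at t=6: TV = D_7/(r−g) = 43.2300/(0.078−0.0269) = 845.9881
P₀ = 14.5760/(1+0.078)^1 + 18.0203/(1+0.078)^2 + 22.2785/(1+0.078)^3 + 27.5429/(1+0.078)^4 + 34.0513/(1+0.078)^5 + 42.0976/(1+0.078)^6 + 845.9881/(1+0.078)^6 = 656.5016

CHF 656.50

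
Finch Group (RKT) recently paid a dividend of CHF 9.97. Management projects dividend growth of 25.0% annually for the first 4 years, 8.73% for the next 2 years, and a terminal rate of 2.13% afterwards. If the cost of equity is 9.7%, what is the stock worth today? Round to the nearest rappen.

CHF 311.80

Three-stage DDM. Project D₁…D_6; terminal Gordon value at t=6 with g = 0.0213; discount at r = 0.097.
D_1 = 12.4625
D_2 = 15.5781
D_3 = 19.4727
D_4 = 24.3408
D_5 = 26.4658
D_6 = 28.7762
TV_6 = 29.3892/(0.097−0.0213) = 388.2321
P₀ = Σ Dₜ/(1+r)ᵗ + TV_6/(1+r)^6 = 311.8020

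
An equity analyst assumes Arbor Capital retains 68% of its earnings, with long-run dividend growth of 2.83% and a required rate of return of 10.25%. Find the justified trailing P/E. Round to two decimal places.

4.43

Payout ratio b = 1 − 0.68 = 0.32.
Justified trailing P/E = b(1+g)/(r−g) = 0.32×(1+0.0283)/(0.1025−0.0283) = 4.4347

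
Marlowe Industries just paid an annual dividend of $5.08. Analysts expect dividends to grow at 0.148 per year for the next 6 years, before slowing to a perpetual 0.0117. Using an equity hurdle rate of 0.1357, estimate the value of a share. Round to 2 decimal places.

Two-stage DDM. Project D₁…D_6 at 0.148, terminal growth 0.0117, discount at r = 0.1357.
D_1 = 5.8318
D_2 = 6.6950
D_3 = 7.6858
D_4 = 8.8233
D_5 = 10.1292
D_6 = 11.6283
Terminal value at t=6: TV = D_7/(r−g) = 11.7643/(0.1357−0.0117) = 94.8735
P₀ = 5.8318/(1+0.1357)^1 + 6.6950/(1+0.1357)^2 + 7.6858/(1+0.1357)^3 + 8.8233/(1+0.1357)^4 + 10.1292/(1+0.1357)^5 + 11.6283/(1+0.1357)^6 + 94.8735/(1+0.1357)^6 = 75.8708

$75.87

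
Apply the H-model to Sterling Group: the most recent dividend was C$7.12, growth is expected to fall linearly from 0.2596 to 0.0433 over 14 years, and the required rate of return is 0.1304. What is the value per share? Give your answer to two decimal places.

C$209.05

H-model: P₀ = D₀[(1+g_L) + H(g_S−g_L)]/(r−g_L), with H = 14/2 = 7.
P₀ = 7.12 × [(1+0.0433) + 7×(0.2596−0.0433)] / (0.1304−0.0433)
   = 7.12 × 2.5574 / 0.0871 = 209.0550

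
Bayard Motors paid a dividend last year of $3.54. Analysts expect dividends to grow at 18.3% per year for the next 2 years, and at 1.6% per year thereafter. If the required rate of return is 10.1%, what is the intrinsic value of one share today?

$56.74

Two-stage DDM. Project D₁…D_2 at 0.183, terminal growth 0.016, discount at r = 0.101.
D_1 = 4.1878
D_2 = 4.9542
Terminal value at t=2: TV = D_3/(r−g) = 5.0335/(0.101−0.016) = 59.2172
P₀ = 4.1878/(1+0.101)^1 + 4.9542/(1+0.101)^2 + 59.2172/(1+0.101)^2 = 56.7415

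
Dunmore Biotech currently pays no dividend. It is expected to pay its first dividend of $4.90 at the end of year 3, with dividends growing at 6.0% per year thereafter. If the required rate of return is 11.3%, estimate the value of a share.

$74.63

Deferred-dividend DDM. At t=2 the remaining stream is a growing perpetuity with first payment D_3 = 4.90.
V_2 = D_3/(r−g) = 4.90/(0.113−0.06) = 92.4528
P₀ = V_2/(1+r)^2 = 92.4528/(1+0.113)^2 = 74.6328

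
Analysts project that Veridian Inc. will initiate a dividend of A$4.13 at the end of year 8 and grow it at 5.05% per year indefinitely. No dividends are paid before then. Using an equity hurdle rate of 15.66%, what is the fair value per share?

A$14.06

Deferred-dividend DDM. At t=7 the remaining stream is a growing perpetuity with first payment D_8 = 4.13.
V_7 = D_8/(r−g) = 4.13/(0.1566−0.0505) = 38.9255
P₀ = V_7/(1+r)^7 = 38.9255/(1+0.1566)^7 = 14.0589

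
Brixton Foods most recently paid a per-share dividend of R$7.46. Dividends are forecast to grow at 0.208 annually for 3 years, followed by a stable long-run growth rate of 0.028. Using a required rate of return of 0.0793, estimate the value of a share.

R$237.75

Two-stage DDM. Project D₁…D_3 at 0.208, terminal growth 0.028, discount at r = 0.0793.
D_1 = 9.0117
D_2 = 10.8861
D_3 = 13.1504
Terminal value at t=3: TV = D_4/(r−g) = 13.5186/(0.0793−0.028) = 263.5211
P₀ = 9.0117/(1+0.0793)^1 + 10.8861/(1+0.0793)^2 + 13.1504/(1+0.0793)^3 + 263.5211/(1+0.0793)^3 = 237.7531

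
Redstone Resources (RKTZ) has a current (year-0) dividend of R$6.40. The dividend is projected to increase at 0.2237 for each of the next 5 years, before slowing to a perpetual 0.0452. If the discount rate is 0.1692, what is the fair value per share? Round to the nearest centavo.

R$104.51

Two-stage DDM. Project D₁…D_5 at 0.2237, terminal growth 0.0452, discount at r = 0.1692.
D_1 = 7.8317
D_2 = 9.5836
D_3 = 11.7275
D_4 = 14.3509
D_5 = 17.5612
Terminal value at t=5: TV = D_6/(r−g) = 18.3550/(0.1692−0.0452) = 148.0241
P₀ = 7.8317/(1+0.1692)^1 + 9.5836/(1+0.1692)^2 + 11.7275/(1+0.1692)^3 + 14.3509/(1+0.1692)^4 + 17.5612/(1+0.1692)^5 + 148.0241/(1+0.1692)^5 = 104.5096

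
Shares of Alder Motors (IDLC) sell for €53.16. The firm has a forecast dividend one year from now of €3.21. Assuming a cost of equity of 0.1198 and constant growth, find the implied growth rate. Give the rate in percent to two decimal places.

5.94%

From P₀ = D₁/(r − g), the implied growth is g = r − D₁/P₀.
g = 0.1198 − 3.21/53.16 = 0.1198 − 0.06038 = 0.05942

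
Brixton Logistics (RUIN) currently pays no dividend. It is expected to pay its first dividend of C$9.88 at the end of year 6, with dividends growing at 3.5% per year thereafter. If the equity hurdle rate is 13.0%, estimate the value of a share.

Deferred-dividend DDM. At t=5 the remaining stream is a growing perpetuity with first payment D_6 = 9.88.
V_5 = D_6/(r−g) = 9.88/(0.13−0.035) = 104.0000
P₀ = V_5/(1+r)^5 = 104.0000/(1+0.13)^5 = 56.4470

C$56.45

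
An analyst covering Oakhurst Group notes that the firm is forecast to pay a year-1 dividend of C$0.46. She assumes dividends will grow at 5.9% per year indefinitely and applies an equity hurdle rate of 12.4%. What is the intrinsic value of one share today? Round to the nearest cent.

C$7.08

Gordon growth model: P₀ = D₁/(r − g), with D₁ = 0.46 given directly.
P₀ = 0.4600 / (0.124 − 0.059) = 0.4600 / 0.065 = 7.0769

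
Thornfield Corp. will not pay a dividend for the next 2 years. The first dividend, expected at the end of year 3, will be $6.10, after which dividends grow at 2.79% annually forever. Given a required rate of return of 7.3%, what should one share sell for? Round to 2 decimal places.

$117.48

Deferred-dividend DDM. At t=2 the remaining stream is a growing perpetuity with first payment D_3 = 6.10.
V_2 = D_3/(r−g) = 6.10/(0.073−0.0279) = 135.2550
P₀ = V_2/(1+r)^2 = 135.2550/(1+0.073)^2 = 117.4773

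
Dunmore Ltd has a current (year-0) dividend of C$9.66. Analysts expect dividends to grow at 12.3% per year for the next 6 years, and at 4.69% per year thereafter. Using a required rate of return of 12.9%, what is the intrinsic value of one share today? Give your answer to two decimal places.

C$176.20

Two-stage DDM. Project D₁…D_6 at 0.123, terminal growth 0.0469, discount at r = 0.129.
D_1 = 10.8482
D_2 = 12.1825
D_3 = 13.6810
D_4 = 15.3637
D_5 = 17.2534
D_6 = 19.3756
Terminal value at t=6: TV = D_7/(r−g) = 20.2843/(0.129−0.0469) = 247.0687
P₀ = 10.8482/(1+0.129)^1 + 12.1825/(1+0.129)^2 + 13.6810/(1+0.129)^3 + 15.3637/(1+0.129)^4 + 17.2534/(1+0.129)^5 + 19.3756/(1+0.129)^6 + 247.0687/(1+0.129)^6 = 176.1952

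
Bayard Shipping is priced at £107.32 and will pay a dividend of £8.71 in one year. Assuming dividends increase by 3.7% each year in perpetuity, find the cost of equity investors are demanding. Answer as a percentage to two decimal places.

Rearranging the constant-growth DDM: r = D₁/P₀ + g.
r = 8.7100 / 107.32 + 0.037 = 0.08116 + 0.037 = 0.11816

11.82%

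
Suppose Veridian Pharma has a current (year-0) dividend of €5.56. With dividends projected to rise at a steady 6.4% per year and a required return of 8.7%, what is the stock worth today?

€257.21

Gordon growth model: P₀ = D₁/(r − g). D₁ = 5.56 × (1 + 0.064) = 5.9158.
P₀ = 5.9158 / (0.087 − 0.064) = 5.9158 / 0.023 = 257.2104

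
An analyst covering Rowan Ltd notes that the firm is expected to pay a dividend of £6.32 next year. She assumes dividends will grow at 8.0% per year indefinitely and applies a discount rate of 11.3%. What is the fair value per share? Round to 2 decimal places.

Gordon growth model: P₀ = D₁/(r − g), with D₁ = 6.32 given directly.
P₀ = 6.3200 / (0.113 − 0.08) = 6.3200 / 0.033 = 191.5152

£191.52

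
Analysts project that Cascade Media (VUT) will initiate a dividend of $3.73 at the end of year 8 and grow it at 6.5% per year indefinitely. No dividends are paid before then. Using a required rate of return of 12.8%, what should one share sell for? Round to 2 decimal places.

$25.48

Deferred-dividend DDM. At t=7 the remaining stream is a growing perpetuity with first payment D_8 = 3.73.
V_7 = D_8/(r−g) = 3.73/(0.128−0.065) = 59.2063
P₀ = V_7/(1+r)^7 = 59.2063/(1+0.128)^7 = 25.4803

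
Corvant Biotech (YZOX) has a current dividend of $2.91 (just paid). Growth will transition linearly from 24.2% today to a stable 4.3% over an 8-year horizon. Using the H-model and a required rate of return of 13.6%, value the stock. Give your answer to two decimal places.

$57.54

H-model: P₀ = D₀[(1+g_L) + H(g_S−g_L)]/(r−g_L), with H = 8/2 = 4.
P₀ = 2.91 × [(1+0.043) + 4×(0.242−0.043)] / (0.136−0.043)
   = 2.91 × 1.8390 / 0.093 = 57.5429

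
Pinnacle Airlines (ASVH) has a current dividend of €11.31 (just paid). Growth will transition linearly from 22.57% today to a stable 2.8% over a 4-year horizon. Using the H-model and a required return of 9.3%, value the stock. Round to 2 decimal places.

€247.67

H-model: P₀ = D₀[(1+g_L) + H(g_S−g_L)]/(r−g_L), with H = 4/2 = 2.
P₀ = 11.31 × [(1+0.028) + 2×(0.2257−0.028)] / (0.093−0.028)
   = 11.31 × 1.4234 / 0.065 = 247.6716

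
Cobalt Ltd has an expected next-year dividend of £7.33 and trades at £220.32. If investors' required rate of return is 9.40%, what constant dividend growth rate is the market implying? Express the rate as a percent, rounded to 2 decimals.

From P₀ = D₁/(r − g), the implied growth is g = r − D₁/P₀.
g = 0.094 − 7.33/220.32 = 0.094 − 0.03327 = 0.06073

6.07%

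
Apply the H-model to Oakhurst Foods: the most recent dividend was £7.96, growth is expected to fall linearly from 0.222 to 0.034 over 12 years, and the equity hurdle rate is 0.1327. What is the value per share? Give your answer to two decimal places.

£174.36

H-model: P₀ = D₀[(1+g_L) + H(g_S−g_L)]/(r−g_L), with H = 12/2 = 6.
P₀ = 7.96 × [(1+0.034) + 6×(0.222−0.034)] / (0.1327−0.034)
   = 7.96 × 2.1620 / 0.0987 = 174.3619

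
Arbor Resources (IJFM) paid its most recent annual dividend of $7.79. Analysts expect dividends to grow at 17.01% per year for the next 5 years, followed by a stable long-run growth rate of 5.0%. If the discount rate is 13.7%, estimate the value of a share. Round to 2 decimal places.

$151.01

Two-stage DDM. Project D₁…D_5 at 0.1701, terminal growth 0.05, discount at r = 0.137.
D_1 = 9.1151
D_2 = 10.6656
D_3 = 12.4798
D_4 = 14.6026
D_5 = 17.0865
Terminal value at t=5: TV = D_6/(r−g) = 17.9408/(0.137−0.05) = 206.2160
P₀ = 9.1151/(1+0.137)^1 + 10.6656/(1+0.137)^2 + 12.4798/(1+0.137)^3 + 14.6026/(1+0.137)^4 + 17.0865/(1+0.137)^5 + 206.2160/(1+0.137)^5 = 151.0092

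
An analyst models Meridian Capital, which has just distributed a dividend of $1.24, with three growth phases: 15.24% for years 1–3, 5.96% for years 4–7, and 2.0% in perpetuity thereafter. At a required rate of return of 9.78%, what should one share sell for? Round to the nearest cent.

$25.68

Three-stage DDM. Project D₁…D_7; terminal Gordon value at t=7 with g = 0.02; discount at r = 0.0978.
D_1 = 1.4290
D_2 = 1.6468
D_3 = 1.8977
D_4 = 2.0108
D_5 = 2.1307
D_6 = 2.2577
D_7 = 2.3922
TV_7 = 2.4401/(0.0978−0.02) = 31.3632
P₀ = Σ Dₜ/(1+r)ᵗ + TV_7/(1+r)^7 = 25.6793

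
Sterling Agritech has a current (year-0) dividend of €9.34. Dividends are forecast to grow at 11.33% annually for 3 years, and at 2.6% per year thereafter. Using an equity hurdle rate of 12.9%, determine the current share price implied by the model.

Two-stage DDM. Project D₁…D_3 at 0.1133, terminal growth 0.026, discount at r = 0.129.
D_1 = 10.3982
D_2 = 11.5763
D_3 = 12.8879
Terminal value at t=3: TV = D_4/(r−g) = 13.2230/(0.129−0.026) = 128.3789
P₀ = 10.3982/(1+0.129)^1 + 11.5763/(1+0.129)^2 + 12.8879/(1+0.129)^3 + 128.3789/(1+0.129)^3 = 116.4575

€116.46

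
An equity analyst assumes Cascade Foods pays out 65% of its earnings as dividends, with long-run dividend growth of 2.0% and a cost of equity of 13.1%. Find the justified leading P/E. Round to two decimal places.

5.86

Justified leading P/E = b/(r−g) = 0.65/(0.131−0.02) = 5.8559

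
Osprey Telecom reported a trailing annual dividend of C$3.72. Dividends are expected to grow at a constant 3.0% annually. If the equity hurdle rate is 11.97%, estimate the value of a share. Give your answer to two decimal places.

C$42.72

Gordon growth model: P₀ = D₁/(r − g). D₁ = 3.72 × (1 + 0.03) = 3.8316.
P₀ = 3.8316 / (0.1197 − 0.03) = 3.8316 / 0.0897 = 42.7157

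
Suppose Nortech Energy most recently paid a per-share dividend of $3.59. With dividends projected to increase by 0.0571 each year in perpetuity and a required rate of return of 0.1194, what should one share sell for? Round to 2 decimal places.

$60.91

Gordon growth model: P₀ = D₁/(r − g). D₁ = 3.59 × (1 + 0.0571) = 3.7950.
P₀ = 3.7950 / (0.1194 − 0.0571) = 3.7950 / 0.0623 = 60.9148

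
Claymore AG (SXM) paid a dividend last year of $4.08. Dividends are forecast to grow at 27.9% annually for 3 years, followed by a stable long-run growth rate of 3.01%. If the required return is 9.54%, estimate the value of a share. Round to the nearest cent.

$119.27

Two-stage DDM. Project D₁…D_3 at 0.279, terminal growth 0.0301, discount at r = 0.0954.
D_1 = 5.2183
D_2 = 6.6742
D_3 = 8.5363
Terminal value at t=3: TV = D_4/(r−g) = 8.7933/(0.0954−0.0301) = 134.6598
P₀ = 5.2183/(1+0.0954)^1 + 6.6742/(1+0.0954)^2 + 8.5363/(1+0.0954)^3 + 134.6598/(1+0.0954)^3 = 119.2726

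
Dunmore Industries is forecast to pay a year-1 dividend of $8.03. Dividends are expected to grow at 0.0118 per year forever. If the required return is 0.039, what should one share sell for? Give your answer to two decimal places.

$295.22

Gordon growth model: P₀ = D₁/(r − g), with D₁ = 8.03 given directly.
P₀ = 8.0300 / (0.039 − 0.0118) = 8.0300 / 0.0272 = 295.2206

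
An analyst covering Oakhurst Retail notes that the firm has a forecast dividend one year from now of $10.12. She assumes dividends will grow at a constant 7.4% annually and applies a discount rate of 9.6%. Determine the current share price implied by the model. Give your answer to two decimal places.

Gordon growth model: P₀ = D₁/(r − g), with D₁ = 10.12 given directly.
P₀ = 10.1200 / (0.096 − 0.074) = 10.1200 / 0.022 = 460.0000

$460.00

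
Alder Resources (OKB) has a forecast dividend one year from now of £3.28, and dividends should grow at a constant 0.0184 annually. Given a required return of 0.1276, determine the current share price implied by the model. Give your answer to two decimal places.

£30.04

Gordon growth model: P₀ = D₁/(r − g), with D₁ = 3.28 given directly.
P₀ = 3.2800 / (0.1276 − 0.0184) = 3.2800 / 0.1092 = 30.0366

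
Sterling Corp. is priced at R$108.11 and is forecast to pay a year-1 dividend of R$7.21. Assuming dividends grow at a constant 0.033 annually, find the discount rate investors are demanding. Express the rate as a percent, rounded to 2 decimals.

Rearranging the constant-growth DDM: r = D₁/P₀ + g.
r = 7.2100 / 108.11 + 0.033 = 0.06669 + 0.033 = 0.09969

9.97%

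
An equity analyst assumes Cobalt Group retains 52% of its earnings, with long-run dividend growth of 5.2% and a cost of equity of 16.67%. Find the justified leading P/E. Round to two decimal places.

Payout ratio b = 1 − 0.52 = 0.48.
Justified leading P/E = b/(r−g) = 0.48/(0.1667−0.052) = 4.1848

4.18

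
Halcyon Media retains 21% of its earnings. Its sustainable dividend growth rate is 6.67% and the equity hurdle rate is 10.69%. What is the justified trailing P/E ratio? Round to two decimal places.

Payout ratio b = 1 − 0.21 = 0.79.
Justified trailing P/E = b(1+g)/(r−g) = 0.79×(1+0.0667)/(0.1069−0.0667) = 20.9625

20.96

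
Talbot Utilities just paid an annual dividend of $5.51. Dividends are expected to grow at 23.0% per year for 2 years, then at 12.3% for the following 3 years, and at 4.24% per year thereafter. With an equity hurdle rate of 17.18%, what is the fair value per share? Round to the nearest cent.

Three-stage DDM. Project D₁…D_5; terminal Gordon value at t=5 with g = 0.0424; discount at r = 0.1718.
D_1 = 6.7773
D_2 = 8.3361
D_3 = 9.3614
D_4 = 10.5129
D_5 = 11.8060
TV_5 = 12.3065/(0.1718−0.0424) = 95.1045
P₀ = Σ Dₜ/(1+r)ᵗ + TV_5/(1+r)^5 = 71.6382

$71.64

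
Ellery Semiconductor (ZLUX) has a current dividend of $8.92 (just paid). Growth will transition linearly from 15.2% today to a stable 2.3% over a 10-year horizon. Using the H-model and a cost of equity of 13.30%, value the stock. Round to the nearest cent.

$135.26

H-model: P₀ = D₀[(1+g_L) + H(g_S−g_L)]/(r−g_L), with H = 10/2 = 5.
P₀ = 8.92 × [(1+0.023) + 5×(0.152−0.023)] / (0.133−0.023)
   = 8.92 × 1.6680 / 0.11 = 135.2596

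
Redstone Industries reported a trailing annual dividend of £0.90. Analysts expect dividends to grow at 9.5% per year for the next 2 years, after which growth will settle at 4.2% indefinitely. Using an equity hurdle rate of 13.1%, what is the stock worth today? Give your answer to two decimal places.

£11.59

Two-stage DDM. Project D₁…D_2 at 0.095, terminal growth 0.042, discount at r = 0.131.
D_1 = 0.9855
D_2 = 1.0791
Terminal value at t=2: TV = D_3/(r−g) = 1.1244/(0.131−0.042) = 12.6342
P₀ = 0.9855/(1+0.131)^1 + 1.0791/(1+0.131)^2 + 12.6342/(1+0.131)^2 = 11.5919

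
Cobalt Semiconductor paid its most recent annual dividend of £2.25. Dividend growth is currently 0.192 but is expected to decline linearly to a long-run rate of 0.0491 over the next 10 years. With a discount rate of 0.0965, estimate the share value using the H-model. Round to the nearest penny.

H-model: P₀ = D₀[(1+g_L) + H(g_S−g_L)]/(r−g_L), with H = 10/2 = 5.
P₀ = 2.25 × [(1+0.0491) + 5×(0.192−0.0491)] / (0.0965−0.0491)
   = 2.25 × 1.7636 / 0.0474 = 83.7152

£83.72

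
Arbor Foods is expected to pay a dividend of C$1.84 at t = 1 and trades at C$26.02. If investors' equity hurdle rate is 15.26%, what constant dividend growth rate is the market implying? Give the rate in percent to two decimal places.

From P₀ = D₁/(r − g), the implied growth is g = r − D₁/P₀.
g = 0.1526 − 1.84/26.02 = 0.1526 − 0.07071 = 0.08189

8.19%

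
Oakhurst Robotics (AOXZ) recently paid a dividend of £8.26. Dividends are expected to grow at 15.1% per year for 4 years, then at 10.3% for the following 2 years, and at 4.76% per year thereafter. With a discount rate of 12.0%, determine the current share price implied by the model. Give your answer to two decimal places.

Three-stage DDM. Project D₁…D_6; terminal Gordon value at t=6 with g = 0.0476; discount at r = 0.12.
D_1 = 9.5073
D_2 = 10.9429
D_3 = 12.5952
D_4 = 14.4971
D_5 = 15.9903
D_6 = 17.6373
TV_6 = 18.4768/(0.12−0.0476) = 255.2051
P₀ = Σ Dₜ/(1+r)ᵗ + TV_6/(1+r)^6 = 182.6942

£182.69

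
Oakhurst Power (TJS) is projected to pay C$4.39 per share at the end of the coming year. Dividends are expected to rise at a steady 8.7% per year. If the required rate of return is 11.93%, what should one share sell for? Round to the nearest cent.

Gordon growth model: P₀ = D₁/(r − g), with D₁ = 4.39 given directly.
P₀ = 4.3900 / (0.1193 − 0.087) = 4.3900 / 0.0323 = 135.9133

C$135.91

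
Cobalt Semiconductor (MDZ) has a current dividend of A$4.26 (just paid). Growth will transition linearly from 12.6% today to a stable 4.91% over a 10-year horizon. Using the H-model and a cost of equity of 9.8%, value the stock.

H-model: P₀ = D₀[(1+g_L) + H(g_S−g_L)]/(r−g_L), with H = 10/2 = 5.
P₀ = 4.26 × [(1+0.0491) + 5×(0.126−0.0491)] / (0.098−0.0491)
   = 4.26 × 1.4336 / 0.0489 = 124.8903

A$124.89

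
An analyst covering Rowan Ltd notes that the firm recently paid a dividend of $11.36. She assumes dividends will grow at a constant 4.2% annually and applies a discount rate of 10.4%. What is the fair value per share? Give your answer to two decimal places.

$190.92

Gordon growth model: P₀ = D₁/(r − g). D₁ = 11.36 × (1 + 0.042) = 11.8371.
P₀ = 11.8371 / (0.104 − 0.042) = 11.8371 / 0.062 = 190.9213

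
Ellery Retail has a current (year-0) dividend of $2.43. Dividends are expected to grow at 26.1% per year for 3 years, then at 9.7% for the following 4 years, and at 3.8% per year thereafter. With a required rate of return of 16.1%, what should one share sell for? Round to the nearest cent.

$40.39

Three-stage DDM. Project D₁…D_7; terminal Gordon value at t=7 with g = 0.038; discount at r = 0.161.
D_1 = 3.0642
D_2 = 3.8640
D_3 = 4.8725
D_4 = 5.3451
D_5 = 5.8636
D_6 = 6.4324
D_7 = 7.0563
TV_7 = 7.3245/(0.161−0.038) = 59.5484
P₀ = Σ Dₜ/(1+r)ᵗ + TV_7/(1+r)^7 = 40.3926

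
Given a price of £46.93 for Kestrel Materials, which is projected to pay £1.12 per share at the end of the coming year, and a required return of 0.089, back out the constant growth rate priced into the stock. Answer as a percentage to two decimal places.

From P₀ = D₁/(r − g), the implied growth is g = r − D₁/P₀.
g = 0.089 − 1.12/46.93 = 0.089 − 0.02387 = 0.06513

6.51%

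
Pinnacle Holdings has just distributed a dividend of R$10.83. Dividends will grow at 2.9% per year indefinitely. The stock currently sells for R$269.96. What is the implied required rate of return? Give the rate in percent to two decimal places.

7.03%

Rearranging the constant-growth DDM: r = D₁/P₀ + g.
D₁ = 10.83 × (1 + 0.029) = 11.1441.
r = 11.1441 / 269.96 + 0.029 = 0.04128 + 0.029 = 0.07028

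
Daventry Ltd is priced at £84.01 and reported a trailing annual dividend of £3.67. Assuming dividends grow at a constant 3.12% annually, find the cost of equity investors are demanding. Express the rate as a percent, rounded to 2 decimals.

7.62%

Rearranging the constant-growth DDM: r = D₁/P₀ + g.
D₁ = 3.67 × (1 + 0.0312) = 3.7845.
r = 3.7845 / 84.01 + 0.0312 = 0.04505 + 0.0312 = 0.07625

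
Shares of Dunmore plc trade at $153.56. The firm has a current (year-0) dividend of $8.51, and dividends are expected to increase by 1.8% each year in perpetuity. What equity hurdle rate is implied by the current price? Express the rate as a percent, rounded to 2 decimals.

7.44%

Rearranging the constant-growth DDM: r = D₁/P₀ + g.
D₁ = 8.51 × (1 + 0.018) = 8.6632.
r = 8.6632 / 153.56 + 0.018 = 0.05642 + 0.018 = 0.07442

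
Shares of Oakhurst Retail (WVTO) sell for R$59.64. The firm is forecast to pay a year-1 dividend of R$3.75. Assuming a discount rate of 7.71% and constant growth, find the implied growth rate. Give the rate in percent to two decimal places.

1.42%

From P₀ = D₁/(r − g), the implied growth is g = r − D₁/P₀.
g = 0.0771 − 3.75/59.64 = 0.0771 − 0.06288 = 0.01422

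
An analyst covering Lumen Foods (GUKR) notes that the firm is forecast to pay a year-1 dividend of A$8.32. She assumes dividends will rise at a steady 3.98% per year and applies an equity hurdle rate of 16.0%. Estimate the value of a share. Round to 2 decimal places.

A$69.22

Gordon growth model: P₀ = D₁/(r − g), with D₁ = 8.32 given directly.
P₀ = 8.3200 / (0.16 − 0.0398) = 8.3200 / 0.1202 = 69.2180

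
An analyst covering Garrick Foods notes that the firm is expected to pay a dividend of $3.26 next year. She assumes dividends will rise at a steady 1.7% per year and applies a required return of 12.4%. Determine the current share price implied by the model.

$30.47

Gordon growth model: P₀ = D₁/(r − g), with D₁ = 3.26 given directly.
P₀ = 3.2600 / (0.124 − 0.017) = 3.2600 / 0.107 = 30.4673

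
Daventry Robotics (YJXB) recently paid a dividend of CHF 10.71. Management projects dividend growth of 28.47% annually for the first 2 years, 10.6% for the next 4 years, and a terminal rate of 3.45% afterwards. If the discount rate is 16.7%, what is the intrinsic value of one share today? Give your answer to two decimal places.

CHF 152.00

Three-stage DDM. Project D₁…D_6; terminal Gordon value at t=6 with g = 0.0345; discount at r = 0.167.
D_1 = 13.7591
D_2 = 17.6764
D_3 = 19.5501
D_4 = 21.6224
D_5 = 23.9143
D_6 = 26.4493
TV_6 = 27.3618/(0.167−0.0345) = 206.5038
P₀ = Σ Dₜ/(1+r)ᵗ + TV_6/(1+r)^6 = 152.0006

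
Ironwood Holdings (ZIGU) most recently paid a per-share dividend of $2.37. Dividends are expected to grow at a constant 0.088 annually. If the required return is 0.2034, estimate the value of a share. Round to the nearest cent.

$22.34

Gordon growth model: P₀ = D₁/(r − g). D₁ = 2.37 × (1 + 0.088) = 2.5786.
P₀ = 2.5786 / (0.2034 − 0.088) = 2.5786 / 0.1154 = 22.3445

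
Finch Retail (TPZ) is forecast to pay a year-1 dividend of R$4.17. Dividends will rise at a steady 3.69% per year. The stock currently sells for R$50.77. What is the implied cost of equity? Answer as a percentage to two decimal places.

11.90%

Rearranging the constant-growth DDM: r = D₁/P₀ + g.
r = 4.1700 / 50.77 + 0.0369 = 0.08214 + 0.0369 = 0.11904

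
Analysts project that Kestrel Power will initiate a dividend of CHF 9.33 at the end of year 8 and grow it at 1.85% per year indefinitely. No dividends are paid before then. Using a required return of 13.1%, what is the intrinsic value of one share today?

CHF 35.03

Deferred-dividend DDM. At t=7 the remaining stream is a growing perpetuity with first payment D_8 = 9.33.
V_7 = D_8/(r−g) = 9.33/(0.131−0.0185) = 82.9333
P₀ = V_7/(1+r)^7 = 82.9333/(1+0.131)^7 = 35.0341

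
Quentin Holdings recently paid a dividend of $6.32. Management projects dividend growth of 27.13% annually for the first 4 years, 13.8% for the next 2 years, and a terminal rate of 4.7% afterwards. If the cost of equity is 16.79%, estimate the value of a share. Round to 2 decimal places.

Three-stage DDM. Project D₁…D_6; terminal Gordon value at t=6 with g = 0.047; discount at r = 0.1679.
D_1 = 8.0346
D_2 = 10.2144
D_3 = 12.9856
D_4 = 16.5086
D_5 = 18.7867
D_6 = 21.3793
TV_6 = 22.3841/(0.1679−0.047) = 185.1459
P₀ = Σ Dₜ/(1+r)ᵗ + TV_6/(1+r)^6 = 121.4233

$121.42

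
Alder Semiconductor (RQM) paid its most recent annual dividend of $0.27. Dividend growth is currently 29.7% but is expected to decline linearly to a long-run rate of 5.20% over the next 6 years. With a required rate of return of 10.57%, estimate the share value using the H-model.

$8.98

H-model: P₀ = D₀[(1+g_L) + H(g_S−g_L)]/(r−g_L), with H = 6/2 = 3.
P₀ = 0.27 × [(1+0.052) + 3×(0.297−0.052)] / (0.1057−0.052)
   = 0.27 × 1.7870 / 0.0537 = 8.9849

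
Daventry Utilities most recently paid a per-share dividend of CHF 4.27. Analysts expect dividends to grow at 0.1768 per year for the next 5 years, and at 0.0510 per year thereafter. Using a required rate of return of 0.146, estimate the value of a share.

CHF 77.07

Two-stage DDM. Project D₁…D_5 at 0.1768, terminal growth 0.051, discount at r = 0.146.
D_1 = 5.0249
D_2 = 5.9133
D_3 = 6.9588
D_4 = 8.1891
D_5 = 9.6370
Terminal value at t=5: TV = D_6/(r−g) = 10.1285/(0.146−0.051) = 106.6155
P₀ = 5.0249/(1+0.146)^1 + 5.9133/(1+0.146)^2 + 6.9588/(1+0.146)^3 + 8.1891/(1+0.146)^4 + 9.6370/(1+0.146)^5 + 106.6155/(1+0.146)^5 = 77.0726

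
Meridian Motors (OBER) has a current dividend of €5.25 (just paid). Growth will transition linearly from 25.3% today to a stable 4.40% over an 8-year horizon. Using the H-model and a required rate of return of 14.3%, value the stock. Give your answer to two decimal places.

€99.70

H-model: P₀ = D₀[(1+g_L) + H(g_S−g_L)]/(r−g_L), with H = 8/2 = 4.
P₀ = 5.25 × [(1+0.044) + 4×(0.253−0.044)] / (0.143−0.044)
   = 5.25 × 1.8800 / 0.099 = 99.6970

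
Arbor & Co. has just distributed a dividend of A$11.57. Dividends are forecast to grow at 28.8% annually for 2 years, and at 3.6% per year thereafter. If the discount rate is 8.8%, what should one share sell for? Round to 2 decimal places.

A$352.96

Two-stage DDM. Project D₁…D_2 at 0.288, terminal growth 0.036, discount at r = 0.088.
D_1 = 14.9022
D_2 = 19.1940
Terminal value at t=2: TV = D_3/(r−g) = 19.8850/(0.088−0.036) = 382.4032
P₀ = 14.9022/(1+0.088)^1 + 19.1940/(1+0.088)^2 + 382.4032/(1+0.088)^2 = 352.9570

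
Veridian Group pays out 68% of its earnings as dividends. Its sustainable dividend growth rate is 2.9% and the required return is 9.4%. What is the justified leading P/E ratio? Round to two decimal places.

Justified leading P/E = b/(r−g) = 0.68/(0.094−0.029) = 10.4615

10.46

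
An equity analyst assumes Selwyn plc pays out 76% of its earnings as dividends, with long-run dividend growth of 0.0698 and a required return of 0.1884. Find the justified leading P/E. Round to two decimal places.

Justified leading P/E = b/(r−g) = 0.76/(0.1884−0.0698) = 6.4081

6.41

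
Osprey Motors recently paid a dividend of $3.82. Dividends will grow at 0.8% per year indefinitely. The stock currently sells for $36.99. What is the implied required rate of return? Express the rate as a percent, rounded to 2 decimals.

11.21%

Rearranging the constant-growth DDM: r = D₁/P₀ + g.
D₁ = 3.82 × (1 + 0.008) = 3.8506.
r = 3.8506 / 36.99 + 0.008 = 0.10410 + 0.008 = 0.11210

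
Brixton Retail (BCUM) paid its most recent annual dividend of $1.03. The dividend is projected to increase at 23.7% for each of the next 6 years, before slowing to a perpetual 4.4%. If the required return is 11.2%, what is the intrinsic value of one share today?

$39.09

Two-stage DDM. Project D₁…D_6 at 0.237, terminal growth 0.044, discount at r = 0.112.
D_1 = 1.2741
D_2 = 1.5761
D_3 = 1.9496
D_4 = 2.4117
D_5 = 2.9832
D_6 = 3.6902
Terminal value at t=6: TV = D_7/(r−g) = 3.8526/(0.112−0.044) = 56.6561
P₀ = 1.2741/(1+0.112)^1 + 1.5761/(1+0.112)^2 + 1.9496/(1+0.112)^3 + 2.4117/(1+0.112)^4 + 2.9832/(1+0.112)^5 + 3.6902/(1+0.112)^6 + 56.6561/(1+0.112)^6 = 39.0870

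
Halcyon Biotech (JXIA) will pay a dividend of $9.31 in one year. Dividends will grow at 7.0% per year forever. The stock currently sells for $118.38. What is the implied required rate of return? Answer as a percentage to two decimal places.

14.86%

Rearranging the constant-growth DDM: r = D₁/P₀ + g.
r = 9.3100 / 118.38 + 0.07 = 0.07865 + 0.07 = 0.14865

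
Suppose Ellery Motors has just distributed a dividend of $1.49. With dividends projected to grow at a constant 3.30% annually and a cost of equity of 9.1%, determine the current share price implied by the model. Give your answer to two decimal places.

$26.54

Gordon growth model: P₀ = D₁/(r − g). D₁ = 1.49 × (1 + 0.033) = 1.5392.
P₀ = 1.5392 / (0.091 − 0.033) = 1.5392 / 0.058 = 26.5374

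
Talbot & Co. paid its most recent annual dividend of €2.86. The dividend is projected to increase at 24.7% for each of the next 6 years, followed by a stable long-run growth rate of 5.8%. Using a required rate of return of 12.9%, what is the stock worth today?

€102.03

Two-stage DDM. Project D₁…D_6 at 0.247, terminal growth 0.058, discount at r = 0.129.
D_1 = 3.5664
D_2 = 4.4473
D_3 = 5.5458
D_4 = 6.9156
D_5 = 8.6238
D_6 = 10.7539
Terminal value at t=6: TV = D_7/(r−g) = 11.3776/(0.129−0.058) = 160.2478
P₀ = 3.5664/(1+0.129)^1 + 4.4473/(1+0.129)^2 + 5.5458/(1+0.129)^3 + 6.9156/(1+0.129)^4 + 8.6238/(1+0.129)^5 + 10.7539/(1+0.129)^6 + 160.2478/(1+0.129)^6 = 102.0324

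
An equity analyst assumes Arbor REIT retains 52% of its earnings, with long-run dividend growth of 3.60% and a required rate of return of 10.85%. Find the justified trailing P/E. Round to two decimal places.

6.86

Payout ratio b = 1 − 0.52 = 0.48.
Justified trailing P/E = b(1+g)/(r−g) = 0.48×(1+0.036)/(0.1085−0.036) = 6.8590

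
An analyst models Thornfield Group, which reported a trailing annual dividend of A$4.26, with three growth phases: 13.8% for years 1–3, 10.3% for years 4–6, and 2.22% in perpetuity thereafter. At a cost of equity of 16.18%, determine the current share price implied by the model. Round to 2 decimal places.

A$48.18

Three-stage DDM. Project D₁…D_6; terminal Gordon value at t=6 with g = 0.0222; discount at r = 0.1618.
D_1 = 4.8479
D_2 = 5.5169
D_3 = 6.2782
D_4 = 6.9249
D_5 = 7.6381
D_6 = 8.4249
TV_6 = 8.6119/(0.1618−0.0222) = 61.6898
P₀ = Σ Dₜ/(1+r)ᵗ + TV_6/(1+r)^6 = 48.1845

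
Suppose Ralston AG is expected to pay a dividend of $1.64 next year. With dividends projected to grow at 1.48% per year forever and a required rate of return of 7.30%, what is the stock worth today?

$28.18

Gordon growth model: P₀ = D₁/(r − g), with D₁ = 1.64 given directly.
P₀ = 1.6400 / (0.073 − 0.0148) = 1.6400 / 0.0582 = 28.1787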